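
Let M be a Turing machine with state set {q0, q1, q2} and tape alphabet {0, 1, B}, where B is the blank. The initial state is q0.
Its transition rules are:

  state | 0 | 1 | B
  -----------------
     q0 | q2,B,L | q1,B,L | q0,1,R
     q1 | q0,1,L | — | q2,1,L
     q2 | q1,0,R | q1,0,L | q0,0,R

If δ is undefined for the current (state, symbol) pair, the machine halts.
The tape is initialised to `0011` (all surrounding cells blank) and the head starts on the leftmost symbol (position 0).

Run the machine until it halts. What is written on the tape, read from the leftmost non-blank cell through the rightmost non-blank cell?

state=q0 head=0 tape=BB[0]011   (q0,0)→(q2,B,L)
state=q2 head=-1 tape=B[B]B011   (q2,B)→(q0,0,R)
state=q0 head=0 tape=B0[B]011   (q0,B)→(q0,1,R)
state=q0 head=1 tape=B01[0]11   (q0,0)→(q2,B,L)
state=q2 head=0 tape=B0[1]B11   (q2,1)→(q1,0,L)
state=q1 head=-1 tape=B[0]0B11   (q1,0)→(q0,1,L)
state=q0 head=-2 tape=[B]10B11   (q0,B)→(q0,1,R)
state=q0 head=-1 tape=1[1]0B11   (q0,1)→(q1,B,L)
state=q1 head=-2 tape=[1]B0B11
The non-blank tape span at halt is 1B0B11.

1B0B11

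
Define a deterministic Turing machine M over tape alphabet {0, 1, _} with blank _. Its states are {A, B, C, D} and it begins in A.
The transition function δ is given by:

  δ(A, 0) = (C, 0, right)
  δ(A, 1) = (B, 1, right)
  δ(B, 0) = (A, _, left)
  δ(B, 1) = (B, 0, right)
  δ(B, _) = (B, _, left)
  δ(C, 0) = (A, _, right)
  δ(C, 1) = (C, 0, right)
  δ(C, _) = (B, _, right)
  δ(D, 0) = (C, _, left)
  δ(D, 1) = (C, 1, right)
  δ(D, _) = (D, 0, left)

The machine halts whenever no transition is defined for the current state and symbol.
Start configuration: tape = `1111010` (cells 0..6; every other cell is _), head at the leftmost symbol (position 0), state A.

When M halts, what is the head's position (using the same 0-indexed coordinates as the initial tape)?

state=A head=0 tape=[1]111010_   (A,1)→(B,1,right)
state=B head=1 tape=1[1]11010_   (B,1)→(B,0,right)
state=B head=2 tape=10[1]1010_   (B,1)→(B,0,right)
state=B head=3 tape=100[1]010_   (B,1)→(B,0,right)
state=B head=4 tape=1000[0]10_   (B,0)→(A,_,left)
state=A head=3 tape=100[0]_10_   (A,0)→(C,0,right)
state=C head=4 tape=1000[_]10_   (C,_)→(B,_,right)
state=B head=5 tape=1000_[1]0_   (B,1)→(B,0,right)
state=B head=6 tape=1000_0[0]_   (B,0)→(A,_,left)
state=A head=5 tape=1000_[0]__   (A,0)→(C,0,right)
state=C head=6 tape=1000_0[_]_   (C,_)→(B,_,right)
state=B head=7 tape=1000_0_[_]   (B,_)→(B,_,left)
state=B head=6 tape=1000_0[_]_   (B,_)→(B,_,left)
state=B head=5 tape=1000_[0]__   (B,0)→(A,_,left)
state=A head=4 tape=1000[_]___
At halt the head is at cell 4.

4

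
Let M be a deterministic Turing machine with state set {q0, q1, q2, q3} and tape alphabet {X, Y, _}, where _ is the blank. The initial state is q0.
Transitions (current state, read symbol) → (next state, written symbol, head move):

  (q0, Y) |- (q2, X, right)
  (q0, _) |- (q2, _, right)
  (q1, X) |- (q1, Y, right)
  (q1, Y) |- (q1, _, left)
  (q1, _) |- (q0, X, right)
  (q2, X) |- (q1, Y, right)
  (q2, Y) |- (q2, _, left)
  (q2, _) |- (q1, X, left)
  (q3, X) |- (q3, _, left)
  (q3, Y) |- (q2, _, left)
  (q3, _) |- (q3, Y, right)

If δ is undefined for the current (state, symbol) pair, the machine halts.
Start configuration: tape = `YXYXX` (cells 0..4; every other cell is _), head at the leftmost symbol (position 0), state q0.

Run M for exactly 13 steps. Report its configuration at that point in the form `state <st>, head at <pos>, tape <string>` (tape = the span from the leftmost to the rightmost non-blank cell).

state q0, head at 7, tape YX_YYXXX

q0 | [Y]XYXX___   read Y → write X, move right, go to q2
q2 | X[X]YXX___   read X → write Y, move right, go to q1
q1 | XY[Y]XX___   read Y → write _, move left, go to q1
q1 | X[Y]_XX___   read Y → write _, move left, go to q1
q1 | [X]__XX___   read X → write Y, move right, go to q1
q1 | Y[_]_XX___   read _ → write X, move right, go to q0
q0 | YX[_]XX___   read _ → write _, move right, go to q2
q2 | YX_[X]X___   read X → write Y, move right, go to q1
q1 | YX_Y[X]___   read X → write Y, move right, go to q1
q1 | YX_YY[_]__   read _ → write X, move right, go to q0
q0 | YX_YYX[_]_   read _ → write _, move right, go to q2
q2 | YX_YYX_[_]   read _ → write X, move left, go to q1
q1 | YX_YYX[_]X   read _ → write X, move right, go to q0
q0 | YX_YYXX[X]
After 13 steps: state q0, head at 7, tape YX_YYXXX.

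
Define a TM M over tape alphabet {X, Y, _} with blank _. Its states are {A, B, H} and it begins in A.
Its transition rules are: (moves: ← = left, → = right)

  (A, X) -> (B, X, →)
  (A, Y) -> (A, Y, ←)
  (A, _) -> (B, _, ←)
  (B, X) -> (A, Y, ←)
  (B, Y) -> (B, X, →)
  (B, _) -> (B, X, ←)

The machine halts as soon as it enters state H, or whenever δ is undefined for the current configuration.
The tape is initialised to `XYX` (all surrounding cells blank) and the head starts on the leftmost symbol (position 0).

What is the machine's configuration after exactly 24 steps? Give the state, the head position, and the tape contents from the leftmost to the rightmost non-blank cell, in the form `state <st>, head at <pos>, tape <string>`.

state A, head at 4, tape XXXXXY

A | [X]YX___   read X → write X, move →, go to B
B | X[Y]X___   read Y → write X, move →, go to B
B | XX[X]___   read X → write Y, move ←, go to A
A | X[X]Y___   read X → write X, move →, go to B
B | XX[Y]___   read Y → write X, move →, go to B
B | XXX[_]__   read _ → write X, move ←, go to B
B | XX[X]X__   read X → write Y, move ←, go to A
A | X[X]YX__   read X → write X, move →, go to B
B | XX[Y]X__   read Y → write X, move →, go to B
B | XXX[X]__   read X → write Y, move ←, go to A
A | XX[X]Y__   read X → write X, move →, go to B
B | XXX[Y]__   read Y → write X, move →, go to B
B | XXXX[_]_   read _ → write X, move ←, go to B
B | XXX[X]X_   read X → write Y, move ←, go to A
A | XX[X]YX_   read X → write X, move →, go to B
B | XXX[Y]X_   read Y → write X, move →, go to B
B | XXXX[X]_   read X → write Y, move ←, go to A
A | XXX[X]Y_   read X → write X, move →, go to B
B | XXXX[Y]_   read Y → write X, move →, go to B
B | XXXXX[_]   read _ → write X, move ←, go to B
B | XXXX[X]X   read X → write Y, move ←, go to A
A | XXX[X]YX   read X → write X, move →, go to B
B | XXXX[Y]X   read Y → write X, move →, go to B
B | XXXXX[X]   read X → write Y, move ←, go to A
A | XXXX[X]Y
After 24 steps: state A, head at 4, tape XXXXXY.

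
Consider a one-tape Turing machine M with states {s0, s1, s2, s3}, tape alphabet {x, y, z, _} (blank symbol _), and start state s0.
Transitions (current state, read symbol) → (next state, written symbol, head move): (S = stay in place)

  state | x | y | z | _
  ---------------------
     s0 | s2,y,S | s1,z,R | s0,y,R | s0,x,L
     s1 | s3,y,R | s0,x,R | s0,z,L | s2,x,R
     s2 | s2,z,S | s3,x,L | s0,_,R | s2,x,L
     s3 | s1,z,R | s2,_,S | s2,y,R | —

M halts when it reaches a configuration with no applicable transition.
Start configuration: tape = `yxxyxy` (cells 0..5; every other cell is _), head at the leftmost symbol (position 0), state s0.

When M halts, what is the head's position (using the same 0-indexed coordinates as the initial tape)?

s0 | [y]xxyxy   read y → write z, move R, go to s1
s1 | z[x]xyxy   read x → write y, move R, go to s3
s3 | zy[x]yxy   read x → write z, move R, go to s1
s1 | zyz[y]xy   read y → write x, move R, go to s0
s0 | zyzx[x]y   read x → write y, move S, go to s2
s2 | zyzx[y]y   read y → write x, move L, go to s3
s3 | zyz[x]xy   read x → write z, move R, go to s1
s1 | zyzz[x]y   read x → write y, move R, go to s3
s3 | zyzzy[y]   read y → write _, move S, go to s2
s2 | zyzzy[_]   read _ → write x, move L, go to s2
s2 | zyzz[y]x   read y → write x, move L, go to s3
s3 | zyz[z]xx   read z → write y, move R, go to s2
s2 | zyzy[x]x   read x → write z, move S, go to s2
s2 | zyzy[z]x   read z → write _, move R, go to s0
s0 | zyzy_[x]   read x → write y, move S, go to s2
s2 | zyzy_[y]   read y → write x, move L, go to s3
s3 | zyzy[_]x
At halt the head is at cell 4.

4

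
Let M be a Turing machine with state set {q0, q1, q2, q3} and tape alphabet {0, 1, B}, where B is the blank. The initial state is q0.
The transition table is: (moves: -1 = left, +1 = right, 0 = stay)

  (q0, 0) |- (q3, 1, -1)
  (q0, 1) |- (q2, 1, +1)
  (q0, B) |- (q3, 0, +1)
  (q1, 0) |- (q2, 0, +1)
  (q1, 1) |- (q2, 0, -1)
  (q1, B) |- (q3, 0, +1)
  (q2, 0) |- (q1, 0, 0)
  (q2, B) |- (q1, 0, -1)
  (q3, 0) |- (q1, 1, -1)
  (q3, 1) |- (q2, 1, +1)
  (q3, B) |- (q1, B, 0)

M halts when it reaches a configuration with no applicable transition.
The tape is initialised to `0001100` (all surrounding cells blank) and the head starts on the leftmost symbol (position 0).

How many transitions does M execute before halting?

q0 | B[0]001100   read 0 → write 1, move -1, go to q3
q3 | [B]1001100   read B → write B, move 0, go to q1
q1 | [B]1001100   read B → write 0, move +1, go to q3
q3 | 0[1]001100   read 1 → write 1, move +1, go to q2
q2 | 01[0]01100   read 0 → write 0, move 0, go to q1
q1 | 01[0]01100   read 0 → write 0, move +1, go to q2
q2 | 010[0]1100   read 0 → write 0, move 0, go to q1
q1 | 010[0]1100   read 0 → write 0, move +1, go to q2
q2 | 0100[1]100
M halts after 8 transitions.

8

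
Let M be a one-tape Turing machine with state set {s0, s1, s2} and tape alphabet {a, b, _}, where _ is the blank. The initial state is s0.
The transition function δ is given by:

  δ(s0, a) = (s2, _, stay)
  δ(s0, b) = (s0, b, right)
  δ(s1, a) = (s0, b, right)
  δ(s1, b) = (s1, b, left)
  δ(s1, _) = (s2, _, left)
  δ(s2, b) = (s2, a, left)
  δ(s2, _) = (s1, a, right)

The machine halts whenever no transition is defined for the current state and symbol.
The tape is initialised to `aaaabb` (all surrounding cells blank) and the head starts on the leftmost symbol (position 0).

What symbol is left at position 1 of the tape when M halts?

s0 | [a]aaabb_   read a → write _, move stay, go to s2
s2 | [_]aaabb_   read _ → write a, move right, go to s1
s1 | a[a]aabb_   read a → write b, move right, go to s0
s0 | ab[a]abb_   read a → write _, move stay, go to s2
s2 | ab[_]abb_   read _ → write a, move right, go to s1
s1 | aba[a]bb_   read a → write b, move right, go to s0
s0 | abab[b]b_   read b → write b, move right, go to s0
s0 | ababb[b]_   read b → write b, move right, go to s0
s0 | ababbb[_]
Cell 1 holds b when M halts.

b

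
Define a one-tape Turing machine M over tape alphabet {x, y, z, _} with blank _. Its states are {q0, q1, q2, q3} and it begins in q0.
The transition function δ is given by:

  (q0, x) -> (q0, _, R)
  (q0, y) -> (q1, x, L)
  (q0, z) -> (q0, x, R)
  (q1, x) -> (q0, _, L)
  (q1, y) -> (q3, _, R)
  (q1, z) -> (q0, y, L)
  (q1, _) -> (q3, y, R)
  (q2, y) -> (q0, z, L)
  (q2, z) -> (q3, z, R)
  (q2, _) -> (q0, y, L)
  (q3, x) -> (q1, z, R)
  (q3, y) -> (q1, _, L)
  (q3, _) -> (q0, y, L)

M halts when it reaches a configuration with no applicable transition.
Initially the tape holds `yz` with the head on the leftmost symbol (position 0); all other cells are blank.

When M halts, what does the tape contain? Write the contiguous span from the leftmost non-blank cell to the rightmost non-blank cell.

yz_z_z_y

state=q0 head=0 tape=___[y]z___   (q0,y)→(q1,x,L)
state=q1 head=-1 tape=__[_]xz___   (q1,_)→(q3,y,R)
state=q3 head=0 tape=__y[x]z___   (q3,x)→(q1,z,R)
state=q1 head=1 tape=__yz[z]___   (q1,z)→(q0,y,L)
state=q0 head=0 tape=__y[z]y___   (q0,z)→(q0,x,R)
state=q0 head=1 tape=__yx[y]___   (q0,y)→(q1,x,L)
state=q1 head=0 tape=__y[x]x___   (q1,x)→(q0,_,L)
state=q0 head=-1 tape=__[y]_x___   (q0,y)→(q1,x,L)
state=q1 head=-2 tape=_[_]x_x___   (q1,_)→(q3,y,R)
state=q3 head=-1 tape=_y[x]_x___   (q3,x)→(q1,z,R)
state=q1 head=0 tape=_yz[_]x___   (q1,_)→(q3,y,R)
state=q3 head=1 tape=_yzy[x]___   (q3,x)→(q1,z,R)
state=q1 head=2 tape=_yzyz[_]__   (q1,_)→(q3,y,R)
state=q3 head=3 tape=_yzyzy[_]_   (q3,_)→(q0,y,L)
state=q0 head=2 tape=_yzyz[y]y_   (q0,y)→(q1,x,L)
state=q1 head=1 tape=_yzy[z]xy_   (q1,z)→(q0,y,L)
state=q0 head=0 tape=_yz[y]yxy_   (q0,y)→(q1,x,L)
state=q1 head=-1 tape=_y[z]xyxy_   (q1,z)→(q0,y,L)
state=q0 head=-2 tape=_[y]yxyxy_   (q0,y)→(q1,x,L)
state=q1 head=-3 tape=[_]xyxyxy_   (q1,_)→(q3,y,R)
state=q3 head=-2 tape=y[x]yxyxy_   (q3,x)→(q1,z,R)
state=q1 head=-1 tape=yz[y]xyxy_   (q1,y)→(q3,_,R)
state=q3 head=0 tape=yz_[x]yxy_   (q3,x)→(q1,z,R)
state=q1 head=1 tape=yz_z[y]xy_   (q1,y)→(q3,_,R)
state=q3 head=2 tape=yz_z_[x]y_   (q3,x)→(q1,z,R)
state=q1 head=3 tape=yz_z_z[y]_   (q1,y)→(q3,_,R)
state=q3 head=4 tape=yz_z_z_[_]   (q3,_)→(q0,y,L)
state=q0 head=3 tape=yz_z_z[_]y
The non-blank tape span at halt is yz_z_z_y.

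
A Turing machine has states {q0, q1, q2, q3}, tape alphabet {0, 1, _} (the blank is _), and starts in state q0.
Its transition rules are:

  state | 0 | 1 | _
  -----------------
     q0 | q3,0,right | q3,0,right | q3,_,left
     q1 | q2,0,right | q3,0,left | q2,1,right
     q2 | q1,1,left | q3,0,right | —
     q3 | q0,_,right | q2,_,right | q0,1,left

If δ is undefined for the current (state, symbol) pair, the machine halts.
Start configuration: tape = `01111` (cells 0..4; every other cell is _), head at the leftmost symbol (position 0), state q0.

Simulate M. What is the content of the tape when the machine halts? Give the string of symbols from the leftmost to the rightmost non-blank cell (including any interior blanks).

state=q0 head=0 tape=[0]1111__   (q0,0)→(q3,0,right)
state=q3 head=1 tape=0[1]111__   (q3,1)→(q2,_,right)
state=q2 head=2 tape=0_[1]11__   (q2,1)→(q3,0,right)
state=q3 head=3 tape=0_0[1]1__   (q3,1)→(q2,_,right)
state=q2 head=4 tape=0_0_[1]__   (q2,1)→(q3,0,right)
state=q3 head=5 tape=0_0_0[_]_   (q3,_)→(q0,1,left)
state=q0 head=4 tape=0_0_[0]1_   (q0,0)→(q3,0,right)
state=q3 head=5 tape=0_0_0[1]_   (q3,1)→(q2,_,right)
state=q2 head=6 tape=0_0_0_[_]
The non-blank tape span at halt is 0_0_0.

0_0_0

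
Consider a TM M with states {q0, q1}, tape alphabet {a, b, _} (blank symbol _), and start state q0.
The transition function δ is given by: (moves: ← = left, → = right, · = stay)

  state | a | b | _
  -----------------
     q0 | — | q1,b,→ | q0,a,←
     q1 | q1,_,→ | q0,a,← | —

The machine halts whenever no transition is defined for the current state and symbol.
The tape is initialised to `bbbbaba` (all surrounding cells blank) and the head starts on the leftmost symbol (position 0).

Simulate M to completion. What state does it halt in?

state=q0 head=0 tape=[b]bbbaba_   (q0,b)→(q1,b,→)
state=q1 head=1 tape=b[b]bbaba_   (q1,b)→(q0,a,←)
state=q0 head=0 tape=[b]abbaba_   (q0,b)→(q1,b,→)
state=q1 head=1 tape=b[a]bbaba_   (q1,a)→(q1,_,→)
state=q1 head=2 tape=b_[b]baba_   (q1,b)→(q0,a,←)
state=q0 head=1 tape=b[_]ababa_   (q0,_)→(q0,a,←)
state=q0 head=0 tape=[b]aababa_   (q0,b)→(q1,b,→)
state=q1 head=1 tape=b[a]ababa_   (q1,a)→(q1,_,→)
state=q1 head=2 tape=b_[a]baba_   (q1,a)→(q1,_,→)
state=q1 head=3 tape=b__[b]aba_   (q1,b)→(q0,a,←)
state=q0 head=2 tape=b_[_]aaba_   (q0,_)→(q0,a,←)
state=q0 head=1 tape=b[_]aaaba_   (q0,_)→(q0,a,←)
state=q0 head=0 tape=[b]aaaaba_   (q0,b)→(q1,b,→)
state=q1 head=1 tape=b[a]aaaba_   (q1,a)→(q1,_,→)
state=q1 head=2 tape=b_[a]aaba_   (q1,a)→(q1,_,→)
state=q1 head=3 tape=b__[a]aba_   (q1,a)→(q1,_,→)
state=q1 head=4 tape=b___[a]ba_   (q1,a)→(q1,_,→)
state=q1 head=5 tape=b____[b]a_   (q1,b)→(q0,a,←)
state=q0 head=4 tape=b___[_]aa_   (q0,_)→(q0,a,←)
state=q0 head=3 tape=b__[_]aaa_   (q0,_)→(q0,a,←)
state=q0 head=2 tape=b_[_]aaaa_   (q0,_)→(q0,a,←)
state=q0 head=1 tape=b[_]aaaaa_   (q0,_)→(q0,a,←)
state=q0 head=0 tape=[b]aaaaaa_   (q0,b)→(q1,b,→)
state=q1 head=1 tape=b[a]aaaaa_   (q1,a)→(q1,_,→)
state=q1 head=2 tape=b_[a]aaaa_   (q1,a)→(q1,_,→)
state=q1 head=3 tape=b__[a]aaa_   (q1,a)→(q1,_,→)
state=q1 head=4 tape=b___[a]aa_   (q1,a)→(q1,_,→)
state=q1 head=5 tape=b____[a]a_   (q1,a)→(q1,_,→)
state=q1 head=6 tape=b_____[a]_   (q1,a)→(q1,_,→)
state=q1 head=7 tape=b______[_]
No transition is defined for (q1, _); M halts in state q1.

q1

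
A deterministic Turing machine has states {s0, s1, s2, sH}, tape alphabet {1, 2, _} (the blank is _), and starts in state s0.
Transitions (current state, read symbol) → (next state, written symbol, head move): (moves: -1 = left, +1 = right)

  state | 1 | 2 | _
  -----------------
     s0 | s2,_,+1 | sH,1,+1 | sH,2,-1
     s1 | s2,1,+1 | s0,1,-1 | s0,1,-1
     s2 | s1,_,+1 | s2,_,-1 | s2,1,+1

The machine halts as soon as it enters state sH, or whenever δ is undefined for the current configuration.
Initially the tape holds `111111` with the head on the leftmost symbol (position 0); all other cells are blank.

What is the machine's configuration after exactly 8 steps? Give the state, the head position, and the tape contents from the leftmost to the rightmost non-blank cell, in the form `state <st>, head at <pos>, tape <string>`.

state sH, head at 4, tape 1_121

state=s0 head=0 tape=[1]11111_   (s0,1)→(s2,_,+1)
state=s2 head=1 tape=_[1]1111_   (s2,1)→(s1,_,+1)
state=s1 head=2 tape=__[1]111_   (s1,1)→(s2,1,+1)
state=s2 head=3 tape=__1[1]11_   (s2,1)→(s1,_,+1)
state=s1 head=4 tape=__1_[1]1_   (s1,1)→(s2,1,+1)
state=s2 head=5 tape=__1_1[1]_   (s2,1)→(s1,_,+1)
state=s1 head=6 tape=__1_1_[_]   (s1,_)→(s0,1,-1)
state=s0 head=5 tape=__1_1[_]1   (s0,_)→(sH,2,-1)
state=sH head=4 tape=__1_[1]21
After 8 steps: state sH, head at 4, tape 1_121.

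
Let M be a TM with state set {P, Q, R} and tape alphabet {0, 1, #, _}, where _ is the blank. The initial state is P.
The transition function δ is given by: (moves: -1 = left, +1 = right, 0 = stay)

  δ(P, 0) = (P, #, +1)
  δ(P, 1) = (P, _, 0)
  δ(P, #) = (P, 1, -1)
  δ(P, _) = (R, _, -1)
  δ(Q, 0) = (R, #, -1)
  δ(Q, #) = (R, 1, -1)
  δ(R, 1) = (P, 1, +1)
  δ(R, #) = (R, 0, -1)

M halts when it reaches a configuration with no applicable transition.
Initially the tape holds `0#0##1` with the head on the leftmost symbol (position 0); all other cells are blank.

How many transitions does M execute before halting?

state=P head=0 tape=__[0]#0##1   (P,0)→(P,#,+1)
state=P head=1 tape=__#[#]0##1   (P,#)→(P,1,-1)
state=P head=0 tape=__[#]10##1   (P,#)→(P,1,-1)
state=P head=-1 tape=_[_]110##1   (P,_)→(R,_,-1)
state=R head=-2 tape=[_]_110##1
M halts after 4 transitions.

4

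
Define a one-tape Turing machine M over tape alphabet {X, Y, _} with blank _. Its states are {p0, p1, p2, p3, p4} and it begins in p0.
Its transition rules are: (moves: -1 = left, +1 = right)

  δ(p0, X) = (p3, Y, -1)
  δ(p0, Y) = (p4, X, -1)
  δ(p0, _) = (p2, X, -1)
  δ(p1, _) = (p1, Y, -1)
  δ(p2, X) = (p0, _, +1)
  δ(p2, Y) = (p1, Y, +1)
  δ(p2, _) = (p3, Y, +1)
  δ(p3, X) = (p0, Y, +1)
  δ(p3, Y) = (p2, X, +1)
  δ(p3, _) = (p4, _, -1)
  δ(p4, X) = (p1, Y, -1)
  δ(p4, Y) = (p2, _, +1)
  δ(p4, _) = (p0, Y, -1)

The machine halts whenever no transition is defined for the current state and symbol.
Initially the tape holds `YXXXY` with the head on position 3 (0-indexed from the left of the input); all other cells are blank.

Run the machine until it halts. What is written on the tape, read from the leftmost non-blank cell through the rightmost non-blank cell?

YXYX

p0 | YXX[X]Y   read X → write Y, move -1, go to p3
p3 | YX[X]YY   read X → write Y, move +1, go to p0
p0 | YXY[Y]Y   read Y → write X, move -1, go to p4
p4 | YX[Y]XY   read Y → write _, move +1, go to p2
p2 | YX_[X]Y   read X → write _, move +1, go to p0
p0 | YX__[Y]   read Y → write X, move -1, go to p4
p4 | YX_[_]X   read _ → write Y, move -1, go to p0
p0 | YX[_]YX   read _ → write X, move -1, go to p2
p2 | Y[X]XYX   read X → write _, move +1, go to p0
p0 | Y_[X]YX   read X → write Y, move -1, go to p3
p3 | Y[_]YYX   read _ → write _, move -1, go to p4
p4 | [Y]_YYX   read Y → write _, move +1, go to p2
p2 | _[_]YYX   read _ → write Y, move +1, go to p3
p3 | _Y[Y]YX   read Y → write X, move +1, go to p2
p2 | _YX[Y]X   read Y → write Y, move +1, go to p1
p1 | _YXY[X]
The non-blank tape span at halt is YXYX.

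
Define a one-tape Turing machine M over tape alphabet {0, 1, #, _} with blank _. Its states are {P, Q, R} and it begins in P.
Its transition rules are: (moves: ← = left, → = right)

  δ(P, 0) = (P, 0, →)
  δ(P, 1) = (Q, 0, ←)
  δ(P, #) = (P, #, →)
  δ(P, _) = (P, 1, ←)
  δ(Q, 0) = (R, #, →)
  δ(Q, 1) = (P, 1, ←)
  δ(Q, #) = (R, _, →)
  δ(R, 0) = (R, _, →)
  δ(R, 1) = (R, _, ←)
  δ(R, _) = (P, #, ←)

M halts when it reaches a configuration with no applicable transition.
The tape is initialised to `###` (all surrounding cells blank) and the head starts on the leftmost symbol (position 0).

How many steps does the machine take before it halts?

P | [#]##__   read # → write #, move →, go to P
P | #[#]#__   read # → write #, move →, go to P
P | ##[#]__   read # → write #, move →, go to P
P | ###[_]_   read _ → write 1, move ←, go to P
P | ##[#]1_   read # → write #, move →, go to P
P | ###[1]_   read 1 → write 0, move ←, go to Q
Q | ##[#]0_   read # → write _, move →, go to R
R | ##_[0]_   read 0 → write _, move →, go to R
R | ##__[_]   read _ → write #, move ←, go to P
P | ##_[_]#   read _ → write 1, move ←, go to P
P | ##[_]1#   read _ → write 1, move ←, go to P
P | #[#]11#   read # → write #, move →, go to P
P | ##[1]1#   read 1 → write 0, move ←, go to Q
Q | #[#]01#   read # → write _, move →, go to R
R | #_[0]1#   read 0 → write _, move →, go to R
R | #__[1]#   read 1 → write _, move ←, go to R
R | #_[_]_#   read _ → write #, move ←, go to P
P | #[_]#_#   read _ → write 1, move ←, go to P
P | [#]1#_#   read # → write #, move →, go to P
P | #[1]#_#   read 1 → write 0, move ←, go to Q
Q | [#]0#_#   read # → write _, move →, go to R
R | _[0]#_#   read 0 → write _, move →, go to R
R | __[#]_#
M halts after 22 transitions.

22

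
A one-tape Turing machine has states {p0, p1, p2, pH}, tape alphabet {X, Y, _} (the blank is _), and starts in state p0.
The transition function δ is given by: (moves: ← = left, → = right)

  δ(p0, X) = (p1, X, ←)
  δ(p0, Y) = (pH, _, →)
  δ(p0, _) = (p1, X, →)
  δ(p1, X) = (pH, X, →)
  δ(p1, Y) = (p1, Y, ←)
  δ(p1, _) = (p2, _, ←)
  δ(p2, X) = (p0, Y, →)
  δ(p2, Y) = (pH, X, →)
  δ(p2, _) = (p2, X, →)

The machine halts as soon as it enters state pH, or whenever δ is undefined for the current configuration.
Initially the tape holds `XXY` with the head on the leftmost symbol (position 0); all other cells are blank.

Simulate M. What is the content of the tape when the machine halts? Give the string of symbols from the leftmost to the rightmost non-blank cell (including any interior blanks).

p0 | __[X]XY   read X → write X, move ←, go to p1
p1 | _[_]XXY   read _ → write _, move ←, go to p2
p2 | [_]_XXY   read _ → write X, move →, go to p2
p2 | X[_]XXY   read _ → write X, move →, go to p2
p2 | XX[X]XY   read X → write Y, move →, go to p0
p0 | XXY[X]Y   read X → write X, move ←, go to p1
p1 | XX[Y]XY   read Y → write Y, move ←, go to p1
p1 | X[X]YXY   read X → write X, move →, go to pH
pH | XX[Y]XY
The non-blank tape span at halt is XXYXY.

XXYXY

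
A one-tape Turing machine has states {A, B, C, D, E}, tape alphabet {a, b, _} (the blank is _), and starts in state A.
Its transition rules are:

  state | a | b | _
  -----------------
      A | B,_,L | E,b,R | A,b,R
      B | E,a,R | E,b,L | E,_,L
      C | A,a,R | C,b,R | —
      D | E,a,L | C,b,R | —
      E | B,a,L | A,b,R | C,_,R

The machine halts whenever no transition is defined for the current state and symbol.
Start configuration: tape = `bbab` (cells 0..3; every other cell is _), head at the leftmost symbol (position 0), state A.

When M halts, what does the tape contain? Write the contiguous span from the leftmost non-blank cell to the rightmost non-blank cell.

bb_b

A | [b]bab_   read b → write b, move R, go to E
E | b[b]ab_   read b → write b, move R, go to A
A | bb[a]b_   read a → write _, move L, go to B
B | b[b]_b_   read b → write b, move L, go to E
E | [b]b_b_   read b → write b, move R, go to A
A | b[b]_b_   read b → write b, move R, go to E
E | bb[_]b_   read _ → write _, move R, go to C
C | bb_[b]_   read b → write b, move R, go to C
C | bb_b[_]
The non-blank tape span at halt is bb_b.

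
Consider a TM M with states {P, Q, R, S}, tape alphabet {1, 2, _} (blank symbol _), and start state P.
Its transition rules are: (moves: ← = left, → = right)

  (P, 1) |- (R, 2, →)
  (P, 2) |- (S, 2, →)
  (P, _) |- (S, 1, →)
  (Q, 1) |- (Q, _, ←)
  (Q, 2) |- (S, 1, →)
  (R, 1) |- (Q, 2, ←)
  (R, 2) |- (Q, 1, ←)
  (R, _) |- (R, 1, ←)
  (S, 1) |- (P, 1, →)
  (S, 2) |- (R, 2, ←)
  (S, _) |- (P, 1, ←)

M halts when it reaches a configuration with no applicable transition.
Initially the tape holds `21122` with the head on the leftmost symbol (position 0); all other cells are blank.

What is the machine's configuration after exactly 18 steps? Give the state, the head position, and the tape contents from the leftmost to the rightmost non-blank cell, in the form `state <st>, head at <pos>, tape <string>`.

state Q, head at 4, tape 21112_22

state=P head=0 tape=[2]1122___   (P,2)→(S,2,→)
state=S head=1 tape=2[1]122___   (S,1)→(P,1,→)
state=P head=2 tape=21[1]22___   (P,1)→(R,2,→)
state=R head=3 tape=212[2]2___   (R,2)→(Q,1,←)
state=Q head=2 tape=21[2]12___   (Q,2)→(S,1,→)
state=S head=3 tape=211[1]2___   (S,1)→(P,1,→)
state=P head=4 tape=2111[2]___   (P,2)→(S,2,→)
state=S head=5 tape=21112[_]__   (S,_)→(P,1,←)
state=P head=4 tape=2111[2]1__   (P,2)→(S,2,→)
state=S head=5 tape=21112[1]__   (S,1)→(P,1,→)
state=P head=6 tape=211121[_]_   (P,_)→(S,1,→)
state=S head=7 tape=2111211[_]   (S,_)→(P,1,←)
state=P head=6 tape=211121[1]1   (P,1)→(R,2,→)
state=R head=7 tape=2111212[1]   (R,1)→(Q,2,←)
state=Q head=6 tape=211121[2]2   (Q,2)→(S,1,→)
state=S head=7 tape=2111211[2]   (S,2)→(R,2,←)
state=R head=6 tape=211121[1]2   (R,1)→(Q,2,←)
state=Q head=5 tape=21112[1]22   (Q,1)→(Q,_,←)
state=Q head=4 tape=2111[2]_22
After 18 steps: state Q, head at 4, tape 21112_22.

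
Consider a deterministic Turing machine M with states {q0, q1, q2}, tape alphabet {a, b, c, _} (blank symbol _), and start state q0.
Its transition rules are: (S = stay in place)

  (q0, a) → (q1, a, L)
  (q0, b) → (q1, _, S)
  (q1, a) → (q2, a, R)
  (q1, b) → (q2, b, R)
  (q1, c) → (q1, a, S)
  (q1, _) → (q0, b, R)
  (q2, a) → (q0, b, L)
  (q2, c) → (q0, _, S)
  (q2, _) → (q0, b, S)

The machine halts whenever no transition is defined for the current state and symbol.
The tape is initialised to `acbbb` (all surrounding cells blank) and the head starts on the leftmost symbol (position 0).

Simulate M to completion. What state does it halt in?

q0

q0 | _[a]cbbb   read a → write a, move L, go to q1
q1 | [_]acbbb   read _ → write b, move R, go to q0
q0 | b[a]cbbb   read a → write a, move L, go to q1
q1 | [b]acbbb   read b → write b, move R, go to q2
q2 | b[a]cbbb   read a → write b, move L, go to q0
q0 | [b]bcbbb   read b → write _, move S, go to q1
q1 | [_]bcbbb   read _ → write b, move R, go to q0
q0 | b[b]cbbb   read b → write _, move S, go to q1
q1 | b[_]cbbb   read _ → write b, move R, go to q0
q0 | bb[c]bbb
No transition is defined for (q0, c); M halts in state q0.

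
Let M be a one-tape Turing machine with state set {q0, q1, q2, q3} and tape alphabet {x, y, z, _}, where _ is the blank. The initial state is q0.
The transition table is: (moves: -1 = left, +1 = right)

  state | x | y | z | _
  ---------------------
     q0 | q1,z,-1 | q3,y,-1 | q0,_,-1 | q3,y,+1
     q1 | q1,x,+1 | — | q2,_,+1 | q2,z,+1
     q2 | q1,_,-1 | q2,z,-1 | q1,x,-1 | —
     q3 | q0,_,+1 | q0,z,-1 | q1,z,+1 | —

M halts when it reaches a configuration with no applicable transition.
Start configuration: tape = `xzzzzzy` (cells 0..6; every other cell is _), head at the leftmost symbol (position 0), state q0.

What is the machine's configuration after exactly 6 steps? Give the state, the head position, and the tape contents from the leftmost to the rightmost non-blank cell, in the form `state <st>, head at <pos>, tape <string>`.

q0 | _[x]zzzzzy   read x → write z, move -1, go to q1
q1 | [_]zzzzzzy   read _ → write z, move +1, go to q2
q2 | z[z]zzzzzy   read z → write x, move -1, go to q1
q1 | [z]xzzzzzy   read z → write _, move +1, go to q2
q2 | _[x]zzzzzy   read x → write _, move -1, go to q1
q1 | [_]_zzzzzy   read _ → write z, move +1, go to q2
q2 | z[_]zzzzzy
After 6 steps: state q2, head at 0, tape z_zzzzzy.

state q2, head at 0, tape z_zzzzzy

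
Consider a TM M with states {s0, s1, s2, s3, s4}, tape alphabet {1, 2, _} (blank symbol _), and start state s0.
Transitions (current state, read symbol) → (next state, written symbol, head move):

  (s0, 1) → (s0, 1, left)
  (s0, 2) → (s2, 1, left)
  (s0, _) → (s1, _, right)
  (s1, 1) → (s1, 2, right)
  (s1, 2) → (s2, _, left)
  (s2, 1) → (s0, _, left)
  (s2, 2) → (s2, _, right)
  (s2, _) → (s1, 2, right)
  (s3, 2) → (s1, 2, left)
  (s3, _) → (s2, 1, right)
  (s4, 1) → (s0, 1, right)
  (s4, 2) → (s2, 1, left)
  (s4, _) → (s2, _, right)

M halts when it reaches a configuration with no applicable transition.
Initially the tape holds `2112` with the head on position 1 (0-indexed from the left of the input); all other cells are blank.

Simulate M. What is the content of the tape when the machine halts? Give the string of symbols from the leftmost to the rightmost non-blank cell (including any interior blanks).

222_2

state=s0 head=1 tape=_2[1]12_   (s0,1)→(s0,1,left)
state=s0 head=0 tape=_[2]112_   (s0,2)→(s2,1,left)
state=s2 head=-1 tape=[_]1112_   (s2,_)→(s1,2,right)
state=s1 head=0 tape=2[1]112_   (s1,1)→(s1,2,right)
state=s1 head=1 tape=22[1]12_   (s1,1)→(s1,2,right)
state=s1 head=2 tape=222[1]2_   (s1,1)→(s1,2,right)
state=s1 head=3 tape=2222[2]_   (s1,2)→(s2,_,left)
state=s2 head=2 tape=222[2]__   (s2,2)→(s2,_,right)
state=s2 head=3 tape=222_[_]_   (s2,_)→(s1,2,right)
state=s1 head=4 tape=222_2[_]
The non-blank tape span at halt is 222_2.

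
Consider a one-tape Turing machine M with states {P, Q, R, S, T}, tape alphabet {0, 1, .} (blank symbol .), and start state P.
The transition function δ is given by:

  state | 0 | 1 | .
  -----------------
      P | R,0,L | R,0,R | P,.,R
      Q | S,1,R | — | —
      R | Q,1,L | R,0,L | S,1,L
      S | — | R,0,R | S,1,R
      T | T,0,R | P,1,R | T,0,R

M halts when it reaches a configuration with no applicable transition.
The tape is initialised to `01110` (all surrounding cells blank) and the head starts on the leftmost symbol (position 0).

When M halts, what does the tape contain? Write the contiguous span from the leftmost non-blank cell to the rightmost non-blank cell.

1110110

P | ..[0]1110   read 0 → write 0, move L, go to R
R | .[.]01110   read . → write 1, move L, go to S
S | [.]101110   read . → write 1, move R, go to S
S | 1[1]01110   read 1 → write 0, move R, go to R
R | 10[0]1110   read 0 → write 1, move L, go to Q
Q | 1[0]11110   read 0 → write 1, move R, go to S
S | 11[1]1110   read 1 → write 0, move R, go to R
R | 110[1]110   read 1 → write 0, move L, go to R
R | 11[0]0110   read 0 → write 1, move L, go to Q
Q | 1[1]10110
The non-blank tape span at halt is 1110110.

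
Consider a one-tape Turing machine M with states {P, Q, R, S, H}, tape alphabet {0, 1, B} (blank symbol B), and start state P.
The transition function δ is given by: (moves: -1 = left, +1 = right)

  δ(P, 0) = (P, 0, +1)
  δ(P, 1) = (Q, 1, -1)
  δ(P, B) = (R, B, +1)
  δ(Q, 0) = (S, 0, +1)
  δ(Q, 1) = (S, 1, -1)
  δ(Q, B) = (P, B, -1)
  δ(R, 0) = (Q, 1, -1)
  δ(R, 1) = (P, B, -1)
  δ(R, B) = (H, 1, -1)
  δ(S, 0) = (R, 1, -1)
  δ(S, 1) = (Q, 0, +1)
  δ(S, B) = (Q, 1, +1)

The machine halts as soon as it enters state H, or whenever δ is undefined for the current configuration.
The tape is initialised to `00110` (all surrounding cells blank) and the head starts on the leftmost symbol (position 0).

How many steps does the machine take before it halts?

16

P | BB[0]0110   read 0 → write 0, move +1, go to P
P | BB0[0]110   read 0 → write 0, move +1, go to P
P | BB00[1]10   read 1 → write 1, move -1, go to Q
Q | BB0[0]110   read 0 → write 0, move +1, go to S
S | BB00[1]10   read 1 → write 0, move +1, go to Q
Q | BB000[1]0   read 1 → write 1, move -1, go to S
S | BB00[0]10   read 0 → write 1, move -1, go to R
R | BB0[0]110   read 0 → write 1, move -1, go to Q
Q | BB[0]1110   read 0 → write 0, move +1, go to S
S | BB0[1]110   read 1 → write 0, move +1, go to Q
Q | BB00[1]10   read 1 → write 1, move -1, go to S
S | BB0[0]110   read 0 → write 1, move -1, go to R
R | BB[0]1110   read 0 → write 1, move -1, go to Q
Q | B[B]11110   read B → write B, move -1, go to P
P | [B]B11110   read B → write B, move +1, go to R
R | B[B]11110   read B → write 1, move -1, go to H
H | [B]111110
M halts after 16 transitions.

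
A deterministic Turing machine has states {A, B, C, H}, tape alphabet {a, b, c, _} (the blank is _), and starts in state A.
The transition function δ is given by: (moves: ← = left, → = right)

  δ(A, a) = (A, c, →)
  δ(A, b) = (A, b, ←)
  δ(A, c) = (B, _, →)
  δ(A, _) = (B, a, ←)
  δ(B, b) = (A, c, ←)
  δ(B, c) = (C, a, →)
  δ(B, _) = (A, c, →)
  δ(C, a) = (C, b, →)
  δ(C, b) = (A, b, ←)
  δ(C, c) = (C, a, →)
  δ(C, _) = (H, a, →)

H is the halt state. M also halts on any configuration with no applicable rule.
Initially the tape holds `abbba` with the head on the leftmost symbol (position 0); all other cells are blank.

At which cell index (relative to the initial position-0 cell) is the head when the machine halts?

2

A | _[a]bbba   read a → write c, move →, go to A
A | _c[b]bba   read b → write b, move ←, go to A
A | _[c]bbba   read c → write _, move →, go to B
B | __[b]bba   read b → write c, move ←, go to A
A | _[_]cbba   read _ → write a, move ←, go to B
B | [_]acbba   read _ → write c, move →, go to A
A | c[a]cbba   read a → write c, move →, go to A
A | cc[c]bba   read c → write _, move →, go to B
B | cc_[b]ba   read b → write c, move ←, go to A
A | cc[_]cba   read _ → write a, move ←, go to B
B | c[c]acba   read c → write a, move →, go to C
C | ca[a]cba   read a → write b, move →, go to C
C | cab[c]ba   read c → write a, move →, go to C
C | caba[b]a   read b → write b, move ←, go to A
A | cab[a]ba   read a → write c, move →, go to A
A | cabc[b]a   read b → write b, move ←, go to A
A | cab[c]ba   read c → write _, move →, go to B
B | cab_[b]a   read b → write c, move ←, go to A
A | cab[_]ca   read _ → write a, move ←, go to B
B | ca[b]aca   read b → write c, move ←, go to A
A | c[a]caca   read a → write c, move →, go to A
A | cc[c]aca   read c → write _, move →, go to B
B | cc_[a]ca
At halt the head is at cell 2.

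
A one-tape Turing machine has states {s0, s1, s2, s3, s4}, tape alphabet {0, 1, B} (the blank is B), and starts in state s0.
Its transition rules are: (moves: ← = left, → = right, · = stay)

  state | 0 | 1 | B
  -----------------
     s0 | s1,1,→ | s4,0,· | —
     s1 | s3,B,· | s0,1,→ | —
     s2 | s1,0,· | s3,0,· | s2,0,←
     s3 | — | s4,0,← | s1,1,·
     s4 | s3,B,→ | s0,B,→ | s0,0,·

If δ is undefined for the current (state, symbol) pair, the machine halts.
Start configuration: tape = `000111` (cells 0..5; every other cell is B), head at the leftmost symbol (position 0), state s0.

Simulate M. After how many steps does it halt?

14

state=s0 head=0 tape=[0]00111B   (s0,0)→(s1,1,→)
state=s1 head=1 tape=1[0]0111B   (s1,0)→(s3,B,·)
state=s3 head=1 tape=1[B]0111B   (s3,B)→(s1,1,·)
state=s1 head=1 tape=1[1]0111B   (s1,1)→(s0,1,→)
state=s0 head=2 tape=11[0]111B   (s0,0)→(s1,1,→)
state=s1 head=3 tape=111[1]11B   (s1,1)→(s0,1,→)
state=s0 head=4 tape=1111[1]1B   (s0,1)→(s4,0,·)
state=s4 head=4 tape=1111[0]1B   (s4,0)→(s3,B,→)
state=s3 head=5 tape=1111B[1]B   (s3,1)→(s4,0,←)
state=s4 head=4 tape=1111[B]0B   (s4,B)→(s0,0,·)
state=s0 head=4 tape=1111[0]0B   (s0,0)→(s1,1,→)
state=s1 head=5 tape=11111[0]B   (s1,0)→(s3,B,·)
state=s3 head=5 tape=11111[B]B   (s3,B)→(s1,1,·)
state=s1 head=5 tape=11111[1]B   (s1,1)→(s0,1,→)
state=s0 head=6 tape=111111[B]
M halts after 14 transitions.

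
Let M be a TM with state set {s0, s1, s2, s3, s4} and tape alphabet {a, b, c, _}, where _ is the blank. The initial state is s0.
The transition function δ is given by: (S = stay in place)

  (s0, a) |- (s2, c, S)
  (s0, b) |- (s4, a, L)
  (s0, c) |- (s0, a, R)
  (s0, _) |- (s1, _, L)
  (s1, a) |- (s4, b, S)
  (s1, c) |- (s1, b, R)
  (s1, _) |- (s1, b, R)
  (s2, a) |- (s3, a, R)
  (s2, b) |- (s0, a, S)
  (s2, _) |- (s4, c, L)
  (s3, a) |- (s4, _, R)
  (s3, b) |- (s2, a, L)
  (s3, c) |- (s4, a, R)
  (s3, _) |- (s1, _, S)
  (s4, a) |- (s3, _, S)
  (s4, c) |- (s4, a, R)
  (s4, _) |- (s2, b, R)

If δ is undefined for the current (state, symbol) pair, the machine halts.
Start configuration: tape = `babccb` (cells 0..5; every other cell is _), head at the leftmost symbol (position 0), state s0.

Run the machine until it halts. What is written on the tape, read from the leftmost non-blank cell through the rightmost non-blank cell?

state=s0 head=0 tape=_[b]abccb   (s0,b)→(s4,a,L)
state=s4 head=-1 tape=[_]aabccb   (s4,_)→(s2,b,R)
state=s2 head=0 tape=b[a]abccb   (s2,a)→(s3,a,R)
state=s3 head=1 tape=ba[a]bccb   (s3,a)→(s4,_,R)
state=s4 head=2 tape=ba_[b]ccb
The non-blank tape span at halt is ba_bccb.

ba_bccb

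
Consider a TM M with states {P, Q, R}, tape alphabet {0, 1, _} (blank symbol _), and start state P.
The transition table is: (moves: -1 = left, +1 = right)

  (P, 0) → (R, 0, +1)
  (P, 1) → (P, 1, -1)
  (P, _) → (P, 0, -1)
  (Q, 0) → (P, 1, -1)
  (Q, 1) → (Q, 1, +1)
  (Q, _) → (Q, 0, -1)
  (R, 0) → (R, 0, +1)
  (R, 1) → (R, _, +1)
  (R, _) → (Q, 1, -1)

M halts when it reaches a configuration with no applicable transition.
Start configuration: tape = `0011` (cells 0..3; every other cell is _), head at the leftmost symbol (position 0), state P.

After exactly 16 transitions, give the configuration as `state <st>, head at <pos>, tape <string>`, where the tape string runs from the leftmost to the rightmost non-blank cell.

state=P head=0 tape=[0]011__   (P,0)→(R,0,+1)
state=R head=1 tape=0[0]11__   (R,0)→(R,0,+1)
state=R head=2 tape=00[1]1__   (R,1)→(R,_,+1)
state=R head=3 tape=00_[1]__   (R,1)→(R,_,+1)
state=R head=4 tape=00__[_]_   (R,_)→(Q,1,-1)
state=Q head=3 tape=00_[_]1_   (Q,_)→(Q,0,-1)
state=Q head=2 tape=00[_]01_   (Q,_)→(Q,0,-1)
state=Q head=1 tape=0[0]001_   (Q,0)→(P,1,-1)
state=P head=0 tape=[0]1001_   (P,0)→(R,0,+1)
state=R head=1 tape=0[1]001_   (R,1)→(R,_,+1)
state=R head=2 tape=0_[0]01_   (R,0)→(R,0,+1)
state=R head=3 tape=0_0[0]1_   (R,0)→(R,0,+1)
state=R head=4 tape=0_00[1]_   (R,1)→(R,_,+1)
state=R head=5 tape=0_00_[_]   (R,_)→(Q,1,-1)
state=Q head=4 tape=0_00[_]1   (Q,_)→(Q,0,-1)
state=Q head=3 tape=0_0[0]01   (Q,0)→(P,1,-1)
state=P head=2 tape=0_[0]101
After 16 steps: state P, head at 2, tape 0_0101.

state P, head at 2, tape 0_0101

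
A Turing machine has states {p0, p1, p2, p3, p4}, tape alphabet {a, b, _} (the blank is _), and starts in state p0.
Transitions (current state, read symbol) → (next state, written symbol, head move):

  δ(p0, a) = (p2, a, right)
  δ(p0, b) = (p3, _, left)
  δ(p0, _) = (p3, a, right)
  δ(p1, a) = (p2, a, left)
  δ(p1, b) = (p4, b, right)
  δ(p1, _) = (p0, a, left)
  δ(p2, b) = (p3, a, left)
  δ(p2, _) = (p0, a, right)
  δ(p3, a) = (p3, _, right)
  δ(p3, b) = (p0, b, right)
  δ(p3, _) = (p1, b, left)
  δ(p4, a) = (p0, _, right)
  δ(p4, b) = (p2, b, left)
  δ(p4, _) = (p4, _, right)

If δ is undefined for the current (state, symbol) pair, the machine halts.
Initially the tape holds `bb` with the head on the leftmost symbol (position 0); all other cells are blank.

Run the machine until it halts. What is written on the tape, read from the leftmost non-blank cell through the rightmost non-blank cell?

state=p0 head=0 tape=___[b]b____   (p0,b)→(p3,_,left)
state=p3 head=-1 tape=__[_]_b____   (p3,_)→(p1,b,left)
state=p1 head=-2 tape=_[_]b_b____   (p1,_)→(p0,a,left)
state=p0 head=-3 tape=[_]ab_b____   (p0,_)→(p3,a,right)
state=p3 head=-2 tape=a[a]b_b____   (p3,a)→(p3,_,right)
state=p3 head=-1 tape=a_[b]_b____   (p3,b)→(p0,b,right)
state=p0 head=0 tape=a_b[_]b____   (p0,_)→(p3,a,right)
state=p3 head=1 tape=a_ba[b]____   (p3,b)→(p0,b,right)
state=p0 head=2 tape=a_bab[_]___   (p0,_)→(p3,a,right)
state=p3 head=3 tape=a_baba[_]__   (p3,_)→(p1,b,left)
state=p1 head=2 tape=a_bab[a]b__   (p1,a)→(p2,a,left)
state=p2 head=1 tape=a_ba[b]ab__   (p2,b)→(p3,a,left)
state=p3 head=0 tape=a_b[a]aab__   (p3,a)→(p3,_,right)
state=p3 head=1 tape=a_b_[a]ab__   (p3,a)→(p3,_,right)
state=p3 head=2 tape=a_b__[a]b__   (p3,a)→(p3,_,right)
state=p3 head=3 tape=a_b___[b]__   (p3,b)→(p0,b,right)
state=p0 head=4 tape=a_b___b[_]_   (p0,_)→(p3,a,right)
state=p3 head=5 tape=a_b___ba[_]   (p3,_)→(p1,b,left)
state=p1 head=4 tape=a_b___b[a]b   (p1,a)→(p2,a,left)
state=p2 head=3 tape=a_b___[b]ab   (p2,b)→(p3,a,left)
state=p3 head=2 tape=a_b__[_]aab   (p3,_)→(p1,b,left)
state=p1 head=1 tape=a_b_[_]baab   (p1,_)→(p0,a,left)
state=p0 head=0 tape=a_b[_]abaab   (p0,_)→(p3,a,right)
state=p3 head=1 tape=a_ba[a]baab   (p3,a)→(p3,_,right)
state=p3 head=2 tape=a_ba_[b]aab   (p3,b)→(p0,b,right)
state=p0 head=3 tape=a_ba_b[a]ab   (p0,a)→(p2,a,right)
state=p2 head=4 tape=a_ba_ba[a]b
The non-blank tape span at halt is a_ba_baab.

a_ba_baab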